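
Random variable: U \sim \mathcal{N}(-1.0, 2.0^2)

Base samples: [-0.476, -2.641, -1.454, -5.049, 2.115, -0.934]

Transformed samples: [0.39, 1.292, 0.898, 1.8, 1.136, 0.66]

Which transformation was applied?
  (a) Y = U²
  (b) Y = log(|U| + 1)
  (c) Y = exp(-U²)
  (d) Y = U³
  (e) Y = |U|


Checking option (b) Y = log(|U| + 1):
  U = -0.476 -> Y = 0.39 ✓
  U = -2.641 -> Y = 1.292 ✓
  U = -1.454 -> Y = 0.898 ✓
All samples match this transformation.

(b) log(|U| + 1)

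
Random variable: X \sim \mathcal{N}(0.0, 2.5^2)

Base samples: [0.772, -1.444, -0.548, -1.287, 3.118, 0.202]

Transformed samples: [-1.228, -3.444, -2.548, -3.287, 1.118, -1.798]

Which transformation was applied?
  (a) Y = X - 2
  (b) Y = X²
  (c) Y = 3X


Checking option (a) Y = X - 2:
  X = 0.772 -> Y = -1.228 ✓
  X = -1.444 -> Y = -3.444 ✓
  X = -0.548 -> Y = -2.548 ✓
All samples match this transformation.

(a) X - 2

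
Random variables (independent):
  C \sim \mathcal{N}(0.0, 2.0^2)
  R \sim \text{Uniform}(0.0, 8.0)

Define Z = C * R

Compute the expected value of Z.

For independent RVs: E[XY] = E[X]*E[Y]
E[C] = 0
E[R] = 4
E[Z] = 0 * 4 = 0

0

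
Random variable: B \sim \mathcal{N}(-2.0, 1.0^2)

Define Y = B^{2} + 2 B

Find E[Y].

E[Y] = 1*E[B²] + 2*E[B]
E[B] = -2
E[B²] = Var(B) + (E[B])² = 1 + 4 = 5
E[Y] = 1*5 + 2*(-2) = 1

1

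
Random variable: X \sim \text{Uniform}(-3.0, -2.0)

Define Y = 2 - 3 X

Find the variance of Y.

For Y = aX + b: Var(Y) = a² * Var(X)
Var(X) = (-2 + 3)^2/12 = 0.083333333
Var(Y) = (-3)² * 0.083333333 = 9 * 0.083333333 = 0.75

0.75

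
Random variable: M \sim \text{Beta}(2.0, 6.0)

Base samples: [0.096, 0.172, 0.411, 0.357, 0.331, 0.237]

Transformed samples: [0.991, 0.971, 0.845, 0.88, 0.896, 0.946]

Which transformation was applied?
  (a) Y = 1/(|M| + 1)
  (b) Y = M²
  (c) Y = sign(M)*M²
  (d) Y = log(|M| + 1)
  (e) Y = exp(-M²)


Checking option (e) Y = exp(-M²):
  M = 0.096 -> Y = 0.991 ✓
  M = 0.172 -> Y = 0.971 ✓
  M = 0.411 -> Y = 0.845 ✓
All samples match this transformation.

(e) exp(-M²)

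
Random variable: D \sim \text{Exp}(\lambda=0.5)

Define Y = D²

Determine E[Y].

Using E[X²] = Var(X) + (E[X])²:
E[D] = 2
Var(D) = 1/0.5^2 = 4
E[D²] = 4 + 2² = 4 + 4 = 8

8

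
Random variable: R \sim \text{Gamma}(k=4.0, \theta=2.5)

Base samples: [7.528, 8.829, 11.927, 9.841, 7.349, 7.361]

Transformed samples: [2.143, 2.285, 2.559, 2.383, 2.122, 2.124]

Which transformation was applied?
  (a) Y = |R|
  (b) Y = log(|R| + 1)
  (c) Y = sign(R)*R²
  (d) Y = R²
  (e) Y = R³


Checking option (b) Y = log(|R| + 1):
  R = 7.528 -> Y = 2.143 ✓
  R = 8.829 -> Y = 2.285 ✓
  R = 11.927 -> Y = 2.559 ✓
All samples match this transformation.

(b) log(|R| + 1)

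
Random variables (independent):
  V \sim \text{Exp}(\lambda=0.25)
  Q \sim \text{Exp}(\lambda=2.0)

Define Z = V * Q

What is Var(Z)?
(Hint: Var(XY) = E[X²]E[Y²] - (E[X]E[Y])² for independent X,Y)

Var(XY) = E[X²]E[Y²] - (E[X]E[Y])²
E[V] = 4, Var(V) = 16
E[Q] = 0.5, Var(Q) = 0.25
E[V²] = 16 + 4² = 32
E[Q²] = 0.25 + 0.5² = 0.5
Var(Z) = 32*0.5 - (4*0.5)²
= 16 - 4 = 12

12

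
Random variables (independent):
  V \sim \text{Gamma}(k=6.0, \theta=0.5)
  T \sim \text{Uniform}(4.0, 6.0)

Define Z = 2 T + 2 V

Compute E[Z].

E[Z] = 2*E[V] + 2*E[T]
E[V] = 3
E[T] = 5
E[Z] = 2*3 + 2*5 = 16

16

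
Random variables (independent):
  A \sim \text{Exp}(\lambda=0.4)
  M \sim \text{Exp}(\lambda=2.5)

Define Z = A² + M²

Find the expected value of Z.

E[Z] = E[A²] + E[M²]
E[A²] = Var(A) + E[A]² = 6.25 + 6.25 = 12.5
E[M²] = Var(M) + E[M]² = 0.16 + 0.16 = 0.32
E[Z] = 12.5 + 0.32 = 12.82

12.82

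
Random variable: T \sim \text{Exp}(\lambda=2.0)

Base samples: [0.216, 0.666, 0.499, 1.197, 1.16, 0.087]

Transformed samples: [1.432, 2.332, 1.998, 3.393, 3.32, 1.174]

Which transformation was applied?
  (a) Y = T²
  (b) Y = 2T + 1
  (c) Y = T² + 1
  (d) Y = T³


Checking option (b) Y = 2T + 1:
  T = 0.216 -> Y = 1.432 ✓
  T = 0.666 -> Y = 2.332 ✓
  T = 0.499 -> Y = 1.998 ✓
All samples match this transformation.

(b) 2T + 1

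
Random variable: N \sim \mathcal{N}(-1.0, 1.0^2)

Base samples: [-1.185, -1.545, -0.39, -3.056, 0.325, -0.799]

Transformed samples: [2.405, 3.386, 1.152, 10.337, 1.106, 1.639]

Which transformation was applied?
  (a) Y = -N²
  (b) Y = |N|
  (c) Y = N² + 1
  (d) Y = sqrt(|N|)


Checking option (c) Y = N² + 1:
  N = -1.185 -> Y = 2.405 ✓
  N = -1.545 -> Y = 3.386 ✓
  N = -0.39 -> Y = 1.152 ✓
All samples match this transformation.

(c) N² + 1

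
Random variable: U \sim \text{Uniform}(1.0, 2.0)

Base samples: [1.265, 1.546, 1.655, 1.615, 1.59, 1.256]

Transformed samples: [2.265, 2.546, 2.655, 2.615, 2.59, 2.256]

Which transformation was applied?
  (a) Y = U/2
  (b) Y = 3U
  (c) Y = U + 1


Checking option (c) Y = U + 1:
  U = 1.265 -> Y = 2.265 ✓
  U = 1.546 -> Y = 2.546 ✓
  U = 1.655 -> Y = 2.655 ✓
All samples match this transformation.

(c) U + 1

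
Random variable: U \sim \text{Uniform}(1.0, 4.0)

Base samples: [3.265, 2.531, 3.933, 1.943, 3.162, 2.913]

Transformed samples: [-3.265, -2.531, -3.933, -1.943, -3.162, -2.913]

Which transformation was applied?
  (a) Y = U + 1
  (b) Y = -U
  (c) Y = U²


Checking option (b) Y = -U:
  U = 3.265 -> Y = -3.265 ✓
  U = 2.531 -> Y = -2.531 ✓
  U = 3.933 -> Y = -3.933 ✓
All samples match this transformation.

(b) -U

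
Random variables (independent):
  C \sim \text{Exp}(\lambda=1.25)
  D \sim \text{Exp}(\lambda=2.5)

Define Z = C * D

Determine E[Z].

For independent RVs: E[XY] = E[X]*E[Y]
E[C] = 0.8
E[D] = 0.4
E[Z] = 0.8 * 0.4 = 0.32

0.32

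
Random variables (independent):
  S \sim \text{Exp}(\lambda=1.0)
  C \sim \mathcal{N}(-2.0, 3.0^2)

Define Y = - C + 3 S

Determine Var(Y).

For independent RVs: Var(aX + bY) = a²Var(X) + b²Var(Y)
Var(S) = 1
Var(C) = 9
Var(Y) = 3²*1 + (-1)²*9
= 9*1 + 1*9 = 18

18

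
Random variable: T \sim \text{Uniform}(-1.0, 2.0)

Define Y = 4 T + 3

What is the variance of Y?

For Y = aT + b: Var(Y) = a² * Var(T)
Var(T) = (2 + 1)^2/12 = 0.75
Var(Y) = 4² * 0.75 = 16 * 0.75 = 12

12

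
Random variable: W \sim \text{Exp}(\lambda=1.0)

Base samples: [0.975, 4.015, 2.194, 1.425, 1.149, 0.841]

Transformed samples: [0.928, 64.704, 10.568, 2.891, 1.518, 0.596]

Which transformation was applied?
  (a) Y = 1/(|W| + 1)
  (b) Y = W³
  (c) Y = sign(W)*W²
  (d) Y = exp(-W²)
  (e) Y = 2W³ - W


Checking option (b) Y = W³:
  W = 0.975 -> Y = 0.928 ✓
  W = 4.015 -> Y = 64.704 ✓
  W = 2.194 -> Y = 10.568 ✓
All samples match this transformation.

(b) W³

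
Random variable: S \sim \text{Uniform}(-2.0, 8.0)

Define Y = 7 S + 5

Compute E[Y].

For Y = 7S + 5:
E[Y] = 7 * E[S] + 5
E[S] = (-2 + 8)/2 = 3
E[Y] = 7 * 3 + 5 = 26

26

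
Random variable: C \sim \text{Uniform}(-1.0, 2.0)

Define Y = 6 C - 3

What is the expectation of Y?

For Y = 6C - 3:
E[Y] = 6 * E[C] - 3
E[C] = (-1 + 2)/2 = 0.5
E[Y] = 6 * 0.5 - 3 = 0

0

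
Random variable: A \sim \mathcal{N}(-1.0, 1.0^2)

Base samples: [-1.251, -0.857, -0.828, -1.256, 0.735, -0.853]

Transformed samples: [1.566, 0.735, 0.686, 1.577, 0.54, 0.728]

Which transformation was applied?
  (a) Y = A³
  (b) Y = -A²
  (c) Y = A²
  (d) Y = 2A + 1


Checking option (c) Y = A²:
  A = -1.251 -> Y = 1.566 ✓
  A = -0.857 -> Y = 0.735 ✓
  A = -0.828 -> Y = 0.686 ✓
All samples match this transformation.

(c) A²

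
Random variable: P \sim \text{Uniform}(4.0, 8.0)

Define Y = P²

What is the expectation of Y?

E[P²] = Var(P) + (E[P])² = 1.3333333 + 36 = 37.333333

37.333333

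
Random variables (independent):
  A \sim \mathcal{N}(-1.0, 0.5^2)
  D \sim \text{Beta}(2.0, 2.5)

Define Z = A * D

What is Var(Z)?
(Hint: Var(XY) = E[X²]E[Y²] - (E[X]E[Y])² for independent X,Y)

Var(XY) = E[X²]E[Y²] - (E[X]E[Y])²
E[A] = -1, Var(A) = 0.25
E[D] = 0.44444444, Var(D) = 0.044893378
E[A²] = 0.25 + (-1)² = 1.25
E[D²] = 0.044893378 + 0.44444444² = 0.24242424
Var(Z) = 1.25*0.24242424 - (-1*0.44444444)²
= 0.3030303 - 0.19753086 = 0.10549944

0.10549944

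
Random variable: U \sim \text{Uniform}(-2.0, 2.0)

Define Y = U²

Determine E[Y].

E[U²] = Var(U) + (E[U])² = 1.3333333 + 0 = 1.3333333

1.3333333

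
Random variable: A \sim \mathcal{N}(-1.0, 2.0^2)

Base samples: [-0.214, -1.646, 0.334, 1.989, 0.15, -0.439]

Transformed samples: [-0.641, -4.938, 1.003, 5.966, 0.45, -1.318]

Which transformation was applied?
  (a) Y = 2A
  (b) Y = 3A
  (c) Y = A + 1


Checking option (b) Y = 3A:
  A = -0.214 -> Y = -0.641 ✓
  A = -1.646 -> Y = -4.938 ✓
  A = 0.334 -> Y = 1.003 ✓
All samples match this transformation.

(b) 3A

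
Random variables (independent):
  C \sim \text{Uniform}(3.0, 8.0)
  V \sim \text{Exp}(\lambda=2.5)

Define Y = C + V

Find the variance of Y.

For independent RVs: Var(aX + bY) = a²Var(X) + b²Var(Y)
Var(C) = 2.0833333
Var(V) = 0.16
Var(Y) = 1²*2.0833333 + 1²*0.16
= 1*2.0833333 + 1*0.16 = 2.2433333

2.2433333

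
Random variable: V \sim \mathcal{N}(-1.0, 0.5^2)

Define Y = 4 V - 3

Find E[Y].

For Y = 4V - 3:
E[Y] = 4 * E[V] - 3
E[V] = -1.0 = -1
E[Y] = 4 * (-1) - 3 = -7

-7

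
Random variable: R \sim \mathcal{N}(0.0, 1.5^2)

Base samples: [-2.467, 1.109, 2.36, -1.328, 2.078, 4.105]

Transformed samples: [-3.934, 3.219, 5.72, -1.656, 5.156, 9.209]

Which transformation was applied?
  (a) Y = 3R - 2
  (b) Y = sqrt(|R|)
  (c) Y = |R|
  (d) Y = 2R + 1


Checking option (d) Y = 2R + 1:
  R = -2.467 -> Y = -3.934 ✓
  R = 1.109 -> Y = 3.219 ✓
  R = 2.36 -> Y = 5.72 ✓
All samples match this transformation.

(d) 2R + 1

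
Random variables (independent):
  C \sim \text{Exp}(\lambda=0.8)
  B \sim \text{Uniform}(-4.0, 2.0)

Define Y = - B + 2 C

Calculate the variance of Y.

For independent RVs: Var(aX + bY) = a²Var(X) + b²Var(Y)
Var(C) = 1.5625
Var(B) = 3
Var(Y) = 2²*1.5625 + (-1)²*3
= 4*1.5625 + 1*3 = 9.25

9.25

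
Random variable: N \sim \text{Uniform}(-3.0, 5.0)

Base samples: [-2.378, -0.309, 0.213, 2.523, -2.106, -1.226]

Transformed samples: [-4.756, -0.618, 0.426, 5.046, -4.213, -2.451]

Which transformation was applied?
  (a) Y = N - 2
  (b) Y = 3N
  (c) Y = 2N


Checking option (c) Y = 2N:
  N = -2.378 -> Y = -4.756 ✓
  N = -0.309 -> Y = -0.618 ✓
  N = 0.213 -> Y = 0.426 ✓
All samples match this transformation.

(c) 2N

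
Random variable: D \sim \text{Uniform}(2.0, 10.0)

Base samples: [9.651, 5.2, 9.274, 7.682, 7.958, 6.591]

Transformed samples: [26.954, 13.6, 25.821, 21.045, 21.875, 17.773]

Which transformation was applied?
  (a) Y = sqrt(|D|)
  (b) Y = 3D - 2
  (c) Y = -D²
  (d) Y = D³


Checking option (b) Y = 3D - 2:
  D = 9.651 -> Y = 26.954 ✓
  D = 5.2 -> Y = 13.6 ✓
  D = 9.274 -> Y = 25.821 ✓
All samples match this transformation.

(b) 3D - 2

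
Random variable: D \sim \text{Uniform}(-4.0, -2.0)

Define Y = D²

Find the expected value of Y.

Using E[X²] = Var(X) + (E[X])²:
E[D] = -3
Var(D) = (-2 + 4)^2/12 = 0.33333333
E[D²] = 0.33333333 + (-3)² = 0.33333333 + 9 = 9.3333333

9.3333333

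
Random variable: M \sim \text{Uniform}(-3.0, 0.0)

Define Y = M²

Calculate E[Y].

E[M²] = Var(M) + (E[M])² = 0.75 + 2.25 = 3

3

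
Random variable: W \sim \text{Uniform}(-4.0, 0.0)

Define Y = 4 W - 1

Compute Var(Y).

For Y = aW + b: Var(Y) = a² * Var(W)
Var(W) = (0 + 4)^2/12 = 1.3333333
Var(Y) = 4² * 1.3333333 = 16 * 1.3333333 = 21.333333

21.333333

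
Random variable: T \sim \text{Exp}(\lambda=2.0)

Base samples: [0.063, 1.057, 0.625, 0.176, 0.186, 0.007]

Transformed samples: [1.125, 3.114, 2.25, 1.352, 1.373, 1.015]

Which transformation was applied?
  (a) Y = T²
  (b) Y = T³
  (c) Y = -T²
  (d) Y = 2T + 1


Checking option (d) Y = 2T + 1:
  T = 0.063 -> Y = 1.125 ✓
  T = 1.057 -> Y = 3.114 ✓
  T = 0.625 -> Y = 2.25 ✓
All samples match this transformation.

(d) 2T + 1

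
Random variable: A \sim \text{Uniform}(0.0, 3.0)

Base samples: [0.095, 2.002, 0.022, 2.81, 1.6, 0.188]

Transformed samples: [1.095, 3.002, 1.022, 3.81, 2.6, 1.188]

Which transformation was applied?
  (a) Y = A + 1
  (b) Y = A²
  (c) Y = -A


Checking option (a) Y = A + 1:
  A = 0.095 -> Y = 1.095 ✓
  A = 2.002 -> Y = 3.002 ✓
  A = 0.022 -> Y = 1.022 ✓
All samples match this transformation.

(a) A + 1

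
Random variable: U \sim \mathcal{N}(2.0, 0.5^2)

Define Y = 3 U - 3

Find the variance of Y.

For Y = aU + b: Var(Y) = a² * Var(U)
Var(U) = 0.5^2 = 0.25
Var(Y) = 3² * 0.25 = 9 * 0.25 = 2.25

2.25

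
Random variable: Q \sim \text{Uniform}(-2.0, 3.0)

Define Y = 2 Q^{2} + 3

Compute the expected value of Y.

E[Y] = 2*E[Q²] + 3
E[Q] = 0.5
E[Q²] = Var(Q) + (E[Q])² = 2.0833333 + 0.25 = 2.3333333
E[Y] = 2*2.3333333 + 3 = 7.6666667

7.6666667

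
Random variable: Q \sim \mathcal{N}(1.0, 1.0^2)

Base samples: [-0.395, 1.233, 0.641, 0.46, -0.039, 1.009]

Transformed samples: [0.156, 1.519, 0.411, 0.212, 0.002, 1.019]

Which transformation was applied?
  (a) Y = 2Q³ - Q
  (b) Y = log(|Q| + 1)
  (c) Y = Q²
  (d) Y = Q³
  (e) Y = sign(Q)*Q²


Checking option (c) Y = Q²:
  Q = -0.395 -> Y = 0.156 ✓
  Q = 1.233 -> Y = 1.519 ✓
  Q = 0.641 -> Y = 0.411 ✓
All samples match this transformation.

(c) Q²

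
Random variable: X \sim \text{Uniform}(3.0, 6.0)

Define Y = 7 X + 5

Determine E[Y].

For Y = 7X + 5:
E[Y] = 7 * E[X] + 5
E[X] = (3 + 6)/2 = 4.5
E[Y] = 7 * 4.5 + 5 = 36.5

36.5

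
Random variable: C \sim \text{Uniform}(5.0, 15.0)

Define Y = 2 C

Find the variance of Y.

For Y = aC + b: Var(Y) = a² * Var(C)
Var(C) = (15 - 5)^2/12 = 8.3333333
Var(Y) = 2² * 8.3333333 = 4 * 8.3333333 = 33.333333

33.333333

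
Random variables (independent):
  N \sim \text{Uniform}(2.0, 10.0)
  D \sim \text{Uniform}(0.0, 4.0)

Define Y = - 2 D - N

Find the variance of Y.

For independent RVs: Var(aX + bY) = a²Var(X) + b²Var(Y)
Var(N) = 5.3333333
Var(D) = 1.3333333
Var(Y) = (-1)²*5.3333333 + (-2)²*1.3333333
= 1*5.3333333 + 4*1.3333333 = 10.666667

10.666667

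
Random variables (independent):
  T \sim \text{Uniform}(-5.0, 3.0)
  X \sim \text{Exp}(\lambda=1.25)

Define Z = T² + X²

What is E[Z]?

E[Z] = E[T²] + E[X²]
E[T²] = Var(T) + E[T]² = 5.3333333 + 1 = 6.3333333
E[X²] = Var(X) + E[X]² = 0.64 + 0.64 = 1.28
E[Z] = 6.3333333 + 1.28 = 7.6133333

7.6133333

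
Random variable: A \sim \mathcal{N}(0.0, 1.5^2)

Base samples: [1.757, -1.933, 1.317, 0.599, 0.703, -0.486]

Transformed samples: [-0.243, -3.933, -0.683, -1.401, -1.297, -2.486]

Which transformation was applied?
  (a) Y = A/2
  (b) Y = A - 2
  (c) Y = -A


Checking option (b) Y = A - 2:
  A = 1.757 -> Y = -0.243 ✓
  A = -1.933 -> Y = -3.933 ✓
  A = 1.317 -> Y = -0.683 ✓
All samples match this transformation.

(b) A - 2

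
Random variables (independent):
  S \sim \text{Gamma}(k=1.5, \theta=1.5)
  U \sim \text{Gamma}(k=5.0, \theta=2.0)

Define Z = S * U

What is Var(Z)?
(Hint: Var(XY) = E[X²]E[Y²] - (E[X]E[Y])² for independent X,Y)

Var(XY) = E[X²]E[Y²] - (E[X]E[Y])²
E[S] = 2.25, Var(S) = 3.375
E[U] = 10, Var(U) = 20
E[S²] = 3.375 + 2.25² = 8.4375
E[U²] = 20 + 10² = 120
Var(Z) = 8.4375*120 - (2.25*10)²
= 1012.5 - 506.25 = 506.25

506.25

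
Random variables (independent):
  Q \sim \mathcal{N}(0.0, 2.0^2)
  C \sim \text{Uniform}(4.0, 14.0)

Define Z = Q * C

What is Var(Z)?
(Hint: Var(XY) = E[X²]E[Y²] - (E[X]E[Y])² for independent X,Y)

Var(XY) = E[X²]E[Y²] - (E[X]E[Y])²
E[Q] = 0, Var(Q) = 4
E[C] = 9, Var(C) = 8.3333333
E[Q²] = 4 + 0² = 4
E[C²] = 8.3333333 + 9² = 89.333333
Var(Z) = 4*89.333333 - (0*9)²
= 357.33333 - 0 = 357.33333

357.33333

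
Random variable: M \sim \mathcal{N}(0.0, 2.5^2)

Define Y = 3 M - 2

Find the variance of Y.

For Y = aM + b: Var(Y) = a² * Var(M)
Var(M) = 2.5^2 = 6.25
Var(Y) = 3² * 6.25 = 9 * 6.25 = 56.25

56.25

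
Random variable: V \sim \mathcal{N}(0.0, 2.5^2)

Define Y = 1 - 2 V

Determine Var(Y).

For Y = aV + b: Var(Y) = a² * Var(V)
Var(V) = 2.5^2 = 6.25
Var(Y) = (-2)² * 6.25 = 4 * 6.25 = 25

25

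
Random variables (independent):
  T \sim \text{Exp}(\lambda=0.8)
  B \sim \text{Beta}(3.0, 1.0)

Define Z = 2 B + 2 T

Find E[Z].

E[Z] = 2*E[T] + 2*E[B]
E[T] = 1.25
E[B] = 0.75
E[Z] = 2*1.25 + 2*0.75 = 4

4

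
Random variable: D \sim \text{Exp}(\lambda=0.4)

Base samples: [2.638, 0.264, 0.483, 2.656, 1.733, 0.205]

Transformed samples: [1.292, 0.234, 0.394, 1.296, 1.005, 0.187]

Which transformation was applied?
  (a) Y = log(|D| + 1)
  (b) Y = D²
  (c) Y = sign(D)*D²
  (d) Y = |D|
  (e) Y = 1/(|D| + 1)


Checking option (a) Y = log(|D| + 1):
  D = 2.638 -> Y = 1.292 ✓
  D = 0.264 -> Y = 0.234 ✓
  D = 0.483 -> Y = 0.394 ✓
All samples match this transformation.

(a) log(|D| + 1)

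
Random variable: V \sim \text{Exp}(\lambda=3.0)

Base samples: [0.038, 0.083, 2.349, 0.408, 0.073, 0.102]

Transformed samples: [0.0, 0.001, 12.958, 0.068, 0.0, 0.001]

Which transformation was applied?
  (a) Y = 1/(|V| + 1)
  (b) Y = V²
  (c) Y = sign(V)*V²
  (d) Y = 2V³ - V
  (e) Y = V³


Checking option (e) Y = V³:
  V = 0.038 -> Y = 0.0 ✓
  V = 0.083 -> Y = 0.001 ✓
  V = 2.349 -> Y = 12.958 ✓
All samples match this transformation.

(e) V³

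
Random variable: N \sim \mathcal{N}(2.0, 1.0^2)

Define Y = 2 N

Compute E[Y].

For Y = 2N:
E[Y] = 2 * E[N]
E[N] = 2.0 = 2
E[Y] = 2 * 2 = 4

4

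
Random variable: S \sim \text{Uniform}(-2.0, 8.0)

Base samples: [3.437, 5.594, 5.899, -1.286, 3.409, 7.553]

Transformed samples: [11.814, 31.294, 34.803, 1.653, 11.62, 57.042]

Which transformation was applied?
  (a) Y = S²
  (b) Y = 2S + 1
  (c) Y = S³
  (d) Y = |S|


Checking option (a) Y = S²:
  S = 3.437 -> Y = 11.814 ✓
  S = 5.594 -> Y = 31.294 ✓
  S = 5.899 -> Y = 34.803 ✓
All samples match this transformation.

(a) S²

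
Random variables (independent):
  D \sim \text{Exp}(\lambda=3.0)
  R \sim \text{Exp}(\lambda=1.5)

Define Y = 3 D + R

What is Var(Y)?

For independent RVs: Var(aX + bY) = a²Var(X) + b²Var(Y)
Var(D) = 0.11111111
Var(R) = 0.44444444
Var(Y) = 3²*0.11111111 + 1²*0.44444444
= 9*0.11111111 + 1*0.44444444 = 1.4444444

1.4444444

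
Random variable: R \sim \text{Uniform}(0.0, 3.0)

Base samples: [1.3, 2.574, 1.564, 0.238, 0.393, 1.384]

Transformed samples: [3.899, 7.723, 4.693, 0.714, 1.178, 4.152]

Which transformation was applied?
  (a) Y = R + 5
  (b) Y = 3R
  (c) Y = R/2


Checking option (b) Y = 3R:
  R = 1.3 -> Y = 3.899 ✓
  R = 2.574 -> Y = 7.723 ✓
  R = 1.564 -> Y = 4.693 ✓
All samples match this transformation.

(b) 3R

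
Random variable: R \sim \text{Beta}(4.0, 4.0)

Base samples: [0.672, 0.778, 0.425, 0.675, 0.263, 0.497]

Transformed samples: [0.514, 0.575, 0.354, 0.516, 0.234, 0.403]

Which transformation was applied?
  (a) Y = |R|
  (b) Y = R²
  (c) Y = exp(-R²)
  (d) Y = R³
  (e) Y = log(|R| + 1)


Checking option (e) Y = log(|R| + 1):
  R = 0.672 -> Y = 0.514 ✓
  R = 0.778 -> Y = 0.575 ✓
  R = 0.425 -> Y = 0.354 ✓
All samples match this transformation.

(e) log(|R| + 1)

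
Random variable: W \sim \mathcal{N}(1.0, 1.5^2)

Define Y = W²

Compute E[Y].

E[W²] = Var(W) + (E[W])² = 2.25 + 1 = 3.25

3.25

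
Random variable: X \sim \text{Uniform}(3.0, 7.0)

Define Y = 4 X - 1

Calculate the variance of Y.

For Y = aX + b: Var(Y) = a² * Var(X)
Var(X) = (7 - 3)^2/12 = 1.3333333
Var(Y) = 4² * 1.3333333 = 16 * 1.3333333 = 21.333333

21.333333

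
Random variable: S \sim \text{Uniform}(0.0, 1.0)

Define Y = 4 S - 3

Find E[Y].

For Y = 4S - 3:
E[Y] = 4 * E[S] - 3
E[S] = (0 + 1)/2 = 0.5
E[Y] = 4 * 0.5 - 3 = -1

-1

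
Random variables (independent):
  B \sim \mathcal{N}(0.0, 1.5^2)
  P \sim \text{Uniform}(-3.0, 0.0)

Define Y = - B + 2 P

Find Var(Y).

For independent RVs: Var(aX + bY) = a²Var(X) + b²Var(Y)
Var(B) = 2.25
Var(P) = 0.75
Var(Y) = (-1)²*2.25 + 2²*0.75
= 1*2.25 + 4*0.75 = 5.25

5.25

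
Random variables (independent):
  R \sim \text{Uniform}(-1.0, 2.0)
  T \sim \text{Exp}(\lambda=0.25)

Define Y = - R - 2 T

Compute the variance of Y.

For independent RVs: Var(aX + bY) = a²Var(X) + b²Var(Y)
Var(R) = 0.75
Var(T) = 16
Var(Y) = (-1)²*0.75 + (-2)²*16
= 1*0.75 + 4*16 = 64.75

64.75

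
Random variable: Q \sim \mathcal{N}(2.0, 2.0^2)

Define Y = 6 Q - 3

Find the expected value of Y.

For Y = 6Q - 3:
E[Y] = 6 * E[Q] - 3
E[Q] = 2.0 = 2
E[Y] = 6 * 2 - 3 = 9

9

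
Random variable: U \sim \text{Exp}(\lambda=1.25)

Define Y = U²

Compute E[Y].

Using E[X²] = Var(X) + (E[X])²:
E[U] = 0.8
Var(U) = 1/1.25^2 = 0.64
E[U²] = 0.64 + 0.8² = 0.64 + 0.64 = 1.28

1.28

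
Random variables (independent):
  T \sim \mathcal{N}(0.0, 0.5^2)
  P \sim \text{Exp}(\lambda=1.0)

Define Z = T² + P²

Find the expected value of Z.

E[Z] = E[T²] + E[P²]
E[T²] = Var(T) + E[T]² = 0.25 + 0 = 0.25
E[P²] = Var(P) + E[P]² = 1 + 1 = 2
E[Z] = 0.25 + 2 = 2.25

2.25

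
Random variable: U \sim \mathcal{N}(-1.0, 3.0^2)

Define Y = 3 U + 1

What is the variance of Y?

For Y = aU + b: Var(Y) = a² * Var(U)
Var(U) = 3.0^2 = 9
Var(Y) = 3² * 9 = 9 * 9 = 81

81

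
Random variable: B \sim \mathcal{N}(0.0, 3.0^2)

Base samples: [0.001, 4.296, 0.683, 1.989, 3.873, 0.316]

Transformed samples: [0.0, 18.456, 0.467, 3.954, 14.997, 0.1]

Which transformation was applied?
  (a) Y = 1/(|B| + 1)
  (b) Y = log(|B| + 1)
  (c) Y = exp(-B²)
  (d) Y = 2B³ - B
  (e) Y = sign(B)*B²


Checking option (e) Y = sign(B)*B²:
  B = 0.001 -> Y = 0.0 ✓
  B = 4.296 -> Y = 18.456 ✓
  B = 0.683 -> Y = 0.467 ✓
All samples match this transformation.

(e) sign(B)*B²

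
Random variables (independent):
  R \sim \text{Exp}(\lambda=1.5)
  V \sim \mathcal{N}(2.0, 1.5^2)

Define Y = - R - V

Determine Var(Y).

For independent RVs: Var(aX + bY) = a²Var(X) + b²Var(Y)
Var(R) = 0.44444444
Var(V) = 2.25
Var(Y) = (-1)²*0.44444444 + (-1)²*2.25
= 1*0.44444444 + 1*2.25 = 2.6944444

2.6944444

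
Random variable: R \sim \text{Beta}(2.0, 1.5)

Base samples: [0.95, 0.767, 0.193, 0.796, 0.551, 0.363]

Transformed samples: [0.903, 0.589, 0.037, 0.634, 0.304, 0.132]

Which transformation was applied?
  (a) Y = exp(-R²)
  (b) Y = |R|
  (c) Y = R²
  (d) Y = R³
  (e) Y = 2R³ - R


Checking option (c) Y = R²:
  R = 0.95 -> Y = 0.903 ✓
  R = 0.767 -> Y = 0.589 ✓
  R = 0.193 -> Y = 0.037 ✓
All samples match this transformation.

(c) R²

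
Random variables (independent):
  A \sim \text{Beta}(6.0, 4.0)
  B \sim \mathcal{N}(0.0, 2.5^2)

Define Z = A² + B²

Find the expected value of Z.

E[Z] = E[A²] + E[B²]
E[A²] = Var(A) + E[A]² = 0.021818182 + 0.36 = 0.38181818
E[B²] = Var(B) + E[B]² = 6.25 + 0 = 6.25
E[Z] = 0.38181818 + 6.25 = 6.6318182

6.6318182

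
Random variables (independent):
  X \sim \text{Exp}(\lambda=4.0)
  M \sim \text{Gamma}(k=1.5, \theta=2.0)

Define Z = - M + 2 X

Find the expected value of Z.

E[Z] = 2*E[X] - 1*E[M]
E[X] = 0.25
E[M] = 3
E[Z] = 2*0.25 - 1*3 = -2.5

-2.5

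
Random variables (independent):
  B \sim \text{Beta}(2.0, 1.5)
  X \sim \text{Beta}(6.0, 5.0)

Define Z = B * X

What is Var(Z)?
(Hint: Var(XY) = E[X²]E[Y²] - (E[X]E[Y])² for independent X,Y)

Var(XY) = E[X²]E[Y²] - (E[X]E[Y])²
E[B] = 0.57142857, Var(B) = 0.054421769
E[X] = 0.54545455, Var(X) = 0.020661157
E[B²] = 0.054421769 + 0.57142857² = 0.38095238
E[X²] = 0.020661157 + 0.54545455² = 0.31818182
Var(Z) = 0.38095238*0.31818182 - (0.57142857*0.54545455)²
= 0.12121212 - 0.097149604 = 0.024062518

0.024062518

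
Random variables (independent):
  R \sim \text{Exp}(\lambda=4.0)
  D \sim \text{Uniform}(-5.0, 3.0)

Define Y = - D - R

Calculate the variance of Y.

For independent RVs: Var(aX + bY) = a²Var(X) + b²Var(Y)
Var(R) = 0.0625
Var(D) = 5.3333333
Var(Y) = (-1)²*0.0625 + (-1)²*5.3333333
= 1*0.0625 + 1*5.3333333 = 5.3958333

5.3958333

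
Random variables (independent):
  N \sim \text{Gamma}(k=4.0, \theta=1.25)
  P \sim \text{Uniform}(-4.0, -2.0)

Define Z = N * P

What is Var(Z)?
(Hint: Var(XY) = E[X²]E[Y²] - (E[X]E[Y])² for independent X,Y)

Var(XY) = E[X²]E[Y²] - (E[X]E[Y])²
E[N] = 5, Var(N) = 6.25
E[P] = -3, Var(P) = 0.33333333
E[N²] = 6.25 + 5² = 31.25
E[P²] = 0.33333333 + (-3)² = 9.3333333
Var(Z) = 31.25*9.3333333 - (5*(-3))²
= 291.66667 - 225 = 66.666667

66.666667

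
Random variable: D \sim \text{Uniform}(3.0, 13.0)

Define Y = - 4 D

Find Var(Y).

For Y = aD + b: Var(Y) = a² * Var(D)
Var(D) = (13 - 3)^2/12 = 8.3333333
Var(Y) = (-4)² * 8.3333333 = 16 * 8.3333333 = 133.33333

133.33333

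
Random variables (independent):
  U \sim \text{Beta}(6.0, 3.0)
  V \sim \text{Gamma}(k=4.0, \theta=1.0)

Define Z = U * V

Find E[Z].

For independent RVs: E[XY] = E[X]*E[Y]
E[U] = 0.66666667
E[V] = 4
E[Z] = 0.66666667 * 4 = 2.6666667

2.6666667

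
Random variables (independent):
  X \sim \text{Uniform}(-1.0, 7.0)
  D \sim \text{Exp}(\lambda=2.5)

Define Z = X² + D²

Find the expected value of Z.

E[Z] = E[X²] + E[D²]
E[X²] = Var(X) + E[X]² = 5.3333333 + 9 = 14.333333
E[D²] = Var(D) + E[D]² = 0.16 + 0.16 = 0.32
E[Z] = 14.333333 + 0.32 = 14.653333

14.653333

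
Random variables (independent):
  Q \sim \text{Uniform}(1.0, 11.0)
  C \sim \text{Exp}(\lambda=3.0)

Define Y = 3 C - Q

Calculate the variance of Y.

For independent RVs: Var(aX + bY) = a²Var(X) + b²Var(Y)
Var(Q) = 8.3333333
Var(C) = 0.11111111
Var(Y) = (-1)²*8.3333333 + 3²*0.11111111
= 1*8.3333333 + 9*0.11111111 = 9.3333333

9.3333333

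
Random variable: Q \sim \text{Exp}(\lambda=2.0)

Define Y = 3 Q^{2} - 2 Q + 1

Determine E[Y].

E[Y] = 3*E[Q²] - 2*E[Q] + 1
E[Q] = 0.5
E[Q²] = Var(Q) + (E[Q])² = 0.25 + 0.25 = 0.5
E[Y] = 3*0.5 - 2*0.5 + 1 = 1.5

1.5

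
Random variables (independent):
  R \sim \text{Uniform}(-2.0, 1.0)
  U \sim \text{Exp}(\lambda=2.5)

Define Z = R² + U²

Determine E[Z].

E[Z] = E[R²] + E[U²]
E[R²] = Var(R) + E[R]² = 0.75 + 0.25 = 1
E[U²] = Var(U) + E[U]² = 0.16 + 0.16 = 0.32
E[Z] = 1 + 0.32 = 1.32

1.32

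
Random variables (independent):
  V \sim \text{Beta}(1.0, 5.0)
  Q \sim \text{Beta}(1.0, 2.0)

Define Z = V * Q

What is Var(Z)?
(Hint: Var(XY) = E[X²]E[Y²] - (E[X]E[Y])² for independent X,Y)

Var(XY) = E[X²]E[Y²] - (E[X]E[Y])²
E[V] = 0.16666667, Var(V) = 0.01984127
E[Q] = 0.33333333, Var(Q) = 0.055555556
E[V²] = 0.01984127 + 0.16666667² = 0.047619048
E[Q²] = 0.055555556 + 0.33333333² = 0.16666667
Var(Z) = 0.047619048*0.16666667 - (0.16666667*0.33333333)²
= 0.0079365079 - 0.0030864198 = 0.0048500882

0.0048500882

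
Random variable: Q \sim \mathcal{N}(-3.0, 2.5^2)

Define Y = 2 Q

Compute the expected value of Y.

For Y = 2Q:
E[Y] = 2 * E[Q]
E[Q] = -3.0 = -3
E[Y] = 2 * (-3) = -6

-6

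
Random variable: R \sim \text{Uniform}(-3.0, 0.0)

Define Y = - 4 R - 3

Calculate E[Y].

For Y = -4R - 3:
E[Y] = -4 * E[R] - 3
E[R] = (-3 + 0)/2 = -1.5
E[Y] = -4 * (-1.5) - 3 = 3

3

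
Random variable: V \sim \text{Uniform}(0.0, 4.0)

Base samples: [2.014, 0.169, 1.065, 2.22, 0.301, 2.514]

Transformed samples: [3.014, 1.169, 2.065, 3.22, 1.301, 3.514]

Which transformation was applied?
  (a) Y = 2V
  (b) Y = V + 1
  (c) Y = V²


Checking option (b) Y = V + 1:
  V = 2.014 -> Y = 3.014 ✓
  V = 0.169 -> Y = 1.169 ✓
  V = 1.065 -> Y = 2.065 ✓
All samples match this transformation.

(b) V + 1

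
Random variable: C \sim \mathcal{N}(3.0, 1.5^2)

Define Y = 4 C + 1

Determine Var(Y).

For Y = aC + b: Var(Y) = a² * Var(C)
Var(C) = 1.5^2 = 2.25
Var(Y) = 4² * 2.25 = 16 * 2.25 = 36

36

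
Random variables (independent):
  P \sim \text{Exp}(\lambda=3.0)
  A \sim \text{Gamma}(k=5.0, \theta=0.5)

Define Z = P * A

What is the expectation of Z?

For independent RVs: E[XY] = E[X]*E[Y]
E[P] = 0.33333333
E[A] = 2.5
E[Z] = 0.33333333 * 2.5 = 0.83333333

0.83333333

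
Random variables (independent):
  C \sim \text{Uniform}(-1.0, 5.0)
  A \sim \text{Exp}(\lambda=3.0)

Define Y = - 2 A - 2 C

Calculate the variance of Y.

For independent RVs: Var(aX + bY) = a²Var(X) + b²Var(Y)
Var(C) = 3
Var(A) = 0.11111111
Var(Y) = (-2)²*3 + (-2)²*0.11111111
= 4*3 + 4*0.11111111 = 12.444444

12.444444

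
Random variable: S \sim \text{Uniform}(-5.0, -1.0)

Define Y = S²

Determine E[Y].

E[S²] = Var(S) + (E[S])² = 1.3333333 + 9 = 10.333333

10.333333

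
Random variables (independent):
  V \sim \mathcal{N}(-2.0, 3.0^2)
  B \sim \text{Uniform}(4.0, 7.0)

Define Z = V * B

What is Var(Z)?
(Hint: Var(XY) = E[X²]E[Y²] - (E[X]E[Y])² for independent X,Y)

Var(XY) = E[X²]E[Y²] - (E[X]E[Y])²
E[V] = -2, Var(V) = 9
E[B] = 5.5, Var(B) = 0.75
E[V²] = 9 + (-2)² = 13
E[B²] = 0.75 + 5.5² = 31
Var(Z) = 13*31 - (-2*5.5)²
= 403 - 121 = 282

282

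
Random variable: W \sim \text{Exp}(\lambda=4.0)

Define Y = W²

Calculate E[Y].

E[W²] = Var(W) + (E[W])² = 0.0625 + 0.0625 = 0.125

0.125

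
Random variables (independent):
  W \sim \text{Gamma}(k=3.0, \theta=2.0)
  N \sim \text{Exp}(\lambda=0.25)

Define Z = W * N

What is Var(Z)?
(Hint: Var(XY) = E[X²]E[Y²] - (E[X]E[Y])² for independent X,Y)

Var(XY) = E[X²]E[Y²] - (E[X]E[Y])²
E[W] = 6, Var(W) = 12
E[N] = 4, Var(N) = 16
E[W²] = 12 + 6² = 48
E[N²] = 16 + 4² = 32
Var(Z) = 48*32 - (6*4)²
= 1536 - 576 = 960

960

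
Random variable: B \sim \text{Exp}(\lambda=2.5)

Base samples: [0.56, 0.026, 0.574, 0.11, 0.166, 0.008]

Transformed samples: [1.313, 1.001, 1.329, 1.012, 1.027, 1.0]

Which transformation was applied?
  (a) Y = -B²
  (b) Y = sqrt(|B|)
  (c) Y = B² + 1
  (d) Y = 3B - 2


Checking option (c) Y = B² + 1:
  B = 0.56 -> Y = 1.313 ✓
  B = 0.026 -> Y = 1.001 ✓
  B = 0.574 -> Y = 1.329 ✓
All samples match this transformation.

(c) B² + 1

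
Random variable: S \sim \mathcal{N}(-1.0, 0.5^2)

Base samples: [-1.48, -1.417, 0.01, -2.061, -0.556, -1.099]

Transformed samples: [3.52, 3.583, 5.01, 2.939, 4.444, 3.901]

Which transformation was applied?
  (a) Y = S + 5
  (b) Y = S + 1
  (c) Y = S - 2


Checking option (a) Y = S + 5:
  S = -1.48 -> Y = 3.52 ✓
  S = -1.417 -> Y = 3.583 ✓
  S = 0.01 -> Y = 5.01 ✓
All samples match this transformation.

(a) S + 5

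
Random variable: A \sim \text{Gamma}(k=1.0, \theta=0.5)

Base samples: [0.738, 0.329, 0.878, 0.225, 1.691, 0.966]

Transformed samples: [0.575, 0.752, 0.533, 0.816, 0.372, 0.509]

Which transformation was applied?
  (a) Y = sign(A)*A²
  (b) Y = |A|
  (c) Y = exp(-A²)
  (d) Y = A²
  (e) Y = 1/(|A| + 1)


Checking option (e) Y = 1/(|A| + 1):
  A = 0.738 -> Y = 0.575 ✓
  A = 0.329 -> Y = 0.752 ✓
  A = 0.878 -> Y = 0.533 ✓
All samples match this transformation.

(e) 1/(|A| + 1)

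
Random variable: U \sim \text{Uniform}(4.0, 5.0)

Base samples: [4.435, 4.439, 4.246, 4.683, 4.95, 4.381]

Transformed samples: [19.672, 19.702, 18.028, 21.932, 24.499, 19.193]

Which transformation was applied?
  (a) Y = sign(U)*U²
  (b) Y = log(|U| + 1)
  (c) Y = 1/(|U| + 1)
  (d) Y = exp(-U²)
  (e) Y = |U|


Checking option (a) Y = sign(U)*U²:
  U = 4.435 -> Y = 19.672 ✓
  U = 4.439 -> Y = 19.702 ✓
  U = 4.246 -> Y = 18.028 ✓
All samples match this transformation.

(a) sign(U)*U²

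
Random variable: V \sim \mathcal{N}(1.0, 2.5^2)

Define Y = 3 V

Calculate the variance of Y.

For Y = aV + b: Var(Y) = a² * Var(V)
Var(V) = 2.5^2 = 6.25
Var(Y) = 3² * 6.25 = 9 * 6.25 = 56.25

56.25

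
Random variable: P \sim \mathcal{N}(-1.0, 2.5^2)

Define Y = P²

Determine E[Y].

Using E[X²] = Var(X) + (E[X])²:
E[P] = -1
Var(P) = 2.5^2 = 6.25
E[P²] = 6.25 + (-1)² = 6.25 + 1 = 7.25

7.25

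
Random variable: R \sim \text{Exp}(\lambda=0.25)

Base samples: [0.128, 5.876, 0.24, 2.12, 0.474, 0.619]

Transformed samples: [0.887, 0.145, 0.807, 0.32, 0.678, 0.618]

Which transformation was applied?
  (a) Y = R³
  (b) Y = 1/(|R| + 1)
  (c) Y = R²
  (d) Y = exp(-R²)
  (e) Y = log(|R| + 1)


Checking option (b) Y = 1/(|R| + 1):
  R = 0.128 -> Y = 0.887 ✓
  R = 5.876 -> Y = 0.145 ✓
  R = 0.24 -> Y = 0.807 ✓
All samples match this transformation.

(b) 1/(|R| + 1)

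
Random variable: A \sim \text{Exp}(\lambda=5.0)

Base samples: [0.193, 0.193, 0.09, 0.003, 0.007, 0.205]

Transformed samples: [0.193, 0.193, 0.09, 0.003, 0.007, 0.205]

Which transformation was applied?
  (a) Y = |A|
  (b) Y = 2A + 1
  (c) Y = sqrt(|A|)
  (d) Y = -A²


Checking option (a) Y = |A|:
  A = 0.193 -> Y = 0.193 ✓
  A = 0.193 -> Y = 0.193 ✓
  A = 0.09 -> Y = 0.09 ✓
All samples match this transformation.

(a) |A|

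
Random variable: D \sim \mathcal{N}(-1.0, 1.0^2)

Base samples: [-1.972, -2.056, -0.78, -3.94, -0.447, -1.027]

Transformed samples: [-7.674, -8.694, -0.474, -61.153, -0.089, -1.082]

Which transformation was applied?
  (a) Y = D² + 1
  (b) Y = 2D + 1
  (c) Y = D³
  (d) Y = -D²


Checking option (c) Y = D³:
  D = -1.972 -> Y = -7.674 ✓
  D = -2.056 -> Y = -8.694 ✓
  D = -0.78 -> Y = -0.474 ✓
All samples match this transformation.

(c) D³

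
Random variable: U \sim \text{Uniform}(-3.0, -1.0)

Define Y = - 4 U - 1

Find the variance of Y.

For Y = aU + b: Var(Y) = a² * Var(U)
Var(U) = (-1 + 3)^2/12 = 0.33333333
Var(Y) = (-4)² * 0.33333333 = 16 * 0.33333333 = 5.3333333

5.3333333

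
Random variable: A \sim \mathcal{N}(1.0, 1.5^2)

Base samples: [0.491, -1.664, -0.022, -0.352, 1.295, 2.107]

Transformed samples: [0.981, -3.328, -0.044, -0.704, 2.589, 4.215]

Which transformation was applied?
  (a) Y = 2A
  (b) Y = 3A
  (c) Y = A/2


Checking option (a) Y = 2A:
  A = 0.491 -> Y = 0.981 ✓
  A = -1.664 -> Y = -3.328 ✓
  A = -0.022 -> Y = -0.044 ✓
All samples match this transformation.

(a) 2A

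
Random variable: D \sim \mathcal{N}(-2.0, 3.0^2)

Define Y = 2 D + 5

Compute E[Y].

For Y = 2D + 5:
E[Y] = 2 * E[D] + 5
E[D] = -2.0 = -2
E[Y] = 2 * (-2) + 5 = 1

1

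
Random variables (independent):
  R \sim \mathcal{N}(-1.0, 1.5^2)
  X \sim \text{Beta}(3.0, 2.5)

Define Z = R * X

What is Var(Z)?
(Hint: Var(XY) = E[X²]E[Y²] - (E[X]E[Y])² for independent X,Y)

Var(XY) = E[X²]E[Y²] - (E[X]E[Y])²
E[R] = -1, Var(R) = 2.25
E[X] = 0.54545455, Var(X) = 0.038143675
E[R²] = 2.25 + (-1)² = 3.25
E[X²] = 0.038143675 + 0.54545455² = 0.33566434
Var(Z) = 3.25*0.33566434 - (-1*0.54545455)²
= 1.0909091 - 0.29752066 = 0.79338843

0.79338843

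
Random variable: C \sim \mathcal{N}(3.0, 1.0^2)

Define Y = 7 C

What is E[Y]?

For Y = 7C:
E[Y] = 7 * E[C]
E[C] = 3.0 = 3
E[Y] = 7 * 3 = 21

21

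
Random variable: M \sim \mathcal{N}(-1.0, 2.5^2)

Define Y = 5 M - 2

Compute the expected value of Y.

For Y = 5M - 2:
E[Y] = 5 * E[M] - 2
E[M] = -1.0 = -1
E[Y] = 5 * (-1) - 2 = -7

-7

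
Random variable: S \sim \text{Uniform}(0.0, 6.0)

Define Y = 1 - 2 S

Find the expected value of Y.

For Y = -2S + 1:
E[Y] = -2 * E[S] + 1
E[S] = (0 + 6)/2 = 3
E[Y] = -2 * 3 + 1 = -5

-5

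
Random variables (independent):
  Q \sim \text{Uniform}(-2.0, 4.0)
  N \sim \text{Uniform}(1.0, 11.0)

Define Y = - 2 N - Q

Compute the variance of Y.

For independent RVs: Var(aX + bY) = a²Var(X) + b²Var(Y)
Var(Q) = 3
Var(N) = 8.3333333
Var(Y) = (-1)²*3 + (-2)²*8.3333333
= 1*3 + 4*8.3333333 = 36.333333

36.333333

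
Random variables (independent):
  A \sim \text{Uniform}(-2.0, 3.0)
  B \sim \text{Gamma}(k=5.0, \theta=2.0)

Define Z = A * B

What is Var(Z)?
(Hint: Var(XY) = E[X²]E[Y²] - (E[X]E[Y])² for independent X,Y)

Var(XY) = E[X²]E[Y²] - (E[X]E[Y])²
E[A] = 0.5, Var(A) = 2.0833333
E[B] = 10, Var(B) = 20
E[A²] = 2.0833333 + 0.5² = 2.3333333
E[B²] = 20 + 10² = 120
Var(Z) = 2.3333333*120 - (0.5*10)²
= 280 - 25 = 255

255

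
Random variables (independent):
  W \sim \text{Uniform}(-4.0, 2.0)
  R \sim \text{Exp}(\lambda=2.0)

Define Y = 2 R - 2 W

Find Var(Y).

For independent RVs: Var(aX + bY) = a²Var(X) + b²Var(Y)
Var(W) = 3
Var(R) = 0.25
Var(Y) = (-2)²*3 + 2²*0.25
= 4*3 + 4*0.25 = 13

13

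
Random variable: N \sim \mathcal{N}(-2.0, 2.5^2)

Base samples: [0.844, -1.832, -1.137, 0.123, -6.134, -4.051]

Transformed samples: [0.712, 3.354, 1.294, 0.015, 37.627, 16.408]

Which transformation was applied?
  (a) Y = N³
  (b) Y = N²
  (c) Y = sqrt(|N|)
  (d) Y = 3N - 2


Checking option (b) Y = N²:
  N = 0.844 -> Y = 0.712 ✓
  N = -1.832 -> Y = 3.354 ✓
  N = -1.137 -> Y = 1.294 ✓
All samples match this transformation.

(b) N²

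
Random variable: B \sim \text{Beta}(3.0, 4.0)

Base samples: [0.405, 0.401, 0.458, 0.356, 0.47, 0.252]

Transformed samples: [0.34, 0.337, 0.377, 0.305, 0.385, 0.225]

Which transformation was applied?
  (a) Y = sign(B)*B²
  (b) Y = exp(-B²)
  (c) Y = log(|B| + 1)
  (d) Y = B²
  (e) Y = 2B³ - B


Checking option (c) Y = log(|B| + 1):
  B = 0.405 -> Y = 0.34 ✓
  B = 0.401 -> Y = 0.337 ✓
  B = 0.458 -> Y = 0.377 ✓
All samples match this transformation.

(c) log(|B| + 1)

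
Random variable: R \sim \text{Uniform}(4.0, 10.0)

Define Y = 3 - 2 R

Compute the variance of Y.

For Y = aR + b: Var(Y) = a² * Var(R)
Var(R) = (10 - 4)^2/12 = 3
Var(Y) = (-2)² * 3 = 4 * 3 = 12

12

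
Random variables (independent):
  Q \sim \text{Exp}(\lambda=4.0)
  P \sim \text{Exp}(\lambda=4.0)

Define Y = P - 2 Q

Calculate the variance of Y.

For independent RVs: Var(aX + bY) = a²Var(X) + b²Var(Y)
Var(Q) = 0.0625
Var(P) = 0.0625
Var(Y) = (-2)²*0.0625 + 1²*0.0625
= 4*0.0625 + 1*0.0625 = 0.3125

0.3125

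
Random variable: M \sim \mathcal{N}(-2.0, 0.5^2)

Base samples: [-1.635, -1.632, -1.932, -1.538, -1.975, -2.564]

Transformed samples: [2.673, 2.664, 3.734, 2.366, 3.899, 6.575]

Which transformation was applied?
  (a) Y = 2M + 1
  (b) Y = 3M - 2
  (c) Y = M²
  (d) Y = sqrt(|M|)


Checking option (c) Y = M²:
  M = -1.635 -> Y = 2.673 ✓
  M = -1.632 -> Y = 2.664 ✓
  M = -1.932 -> Y = 3.734 ✓
All samples match this transformation.

(c) M²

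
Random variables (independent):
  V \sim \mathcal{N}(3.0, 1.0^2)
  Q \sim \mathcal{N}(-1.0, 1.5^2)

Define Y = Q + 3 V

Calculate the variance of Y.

For independent RVs: Var(aX + bY) = a²Var(X) + b²Var(Y)
Var(V) = 1
Var(Q) = 2.25
Var(Y) = 3²*1 + 1²*2.25
= 9*1 + 1*2.25 = 11.25

11.25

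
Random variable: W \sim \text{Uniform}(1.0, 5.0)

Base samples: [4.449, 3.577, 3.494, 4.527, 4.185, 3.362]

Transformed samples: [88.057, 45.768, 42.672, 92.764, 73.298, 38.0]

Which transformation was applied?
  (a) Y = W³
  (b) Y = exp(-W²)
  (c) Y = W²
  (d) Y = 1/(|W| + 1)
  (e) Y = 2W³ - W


Checking option (a) Y = W³:
  W = 4.449 -> Y = 88.057 ✓
  W = 3.577 -> Y = 45.768 ✓
  W = 3.494 -> Y = 42.672 ✓
All samples match this transformation.

(a) W³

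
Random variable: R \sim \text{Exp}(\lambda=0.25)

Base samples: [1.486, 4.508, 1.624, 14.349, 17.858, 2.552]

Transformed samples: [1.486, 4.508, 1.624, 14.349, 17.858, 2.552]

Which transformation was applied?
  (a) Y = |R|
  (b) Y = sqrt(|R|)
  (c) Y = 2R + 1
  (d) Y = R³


Checking option (a) Y = |R|:
  R = 1.486 -> Y = 1.486 ✓
  R = 4.508 -> Y = 4.508 ✓
  R = 1.624 -> Y = 1.624 ✓
All samples match this transformation.

(a) |R|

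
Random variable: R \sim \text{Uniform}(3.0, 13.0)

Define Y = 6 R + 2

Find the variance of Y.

For Y = aR + b: Var(Y) = a² * Var(R)
Var(R) = (13 - 3)^2/12 = 8.3333333
Var(Y) = 6² * 8.3333333 = 36 * 8.3333333 = 300

300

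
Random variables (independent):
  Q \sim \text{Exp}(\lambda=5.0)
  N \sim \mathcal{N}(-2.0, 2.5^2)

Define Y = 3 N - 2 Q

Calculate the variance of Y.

For independent RVs: Var(aX + bY) = a²Var(X) + b²Var(Y)
Var(Q) = 0.04
Var(N) = 6.25
Var(Y) = (-2)²*0.04 + 3²*6.25
= 4*0.04 + 9*6.25 = 56.41

56.41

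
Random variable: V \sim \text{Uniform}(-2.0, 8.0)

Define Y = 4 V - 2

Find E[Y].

For Y = 4V - 2:
E[Y] = 4 * E[V] - 2
E[V] = (-2 + 8)/2 = 3
E[Y] = 4 * 3 - 2 = 10

10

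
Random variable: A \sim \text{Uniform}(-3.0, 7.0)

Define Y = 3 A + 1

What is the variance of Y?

For Y = aA + b: Var(Y) = a² * Var(A)
Var(A) = (7 + 3)^2/12 = 8.3333333
Var(Y) = 3² * 8.3333333 = 9 * 8.3333333 = 75

75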